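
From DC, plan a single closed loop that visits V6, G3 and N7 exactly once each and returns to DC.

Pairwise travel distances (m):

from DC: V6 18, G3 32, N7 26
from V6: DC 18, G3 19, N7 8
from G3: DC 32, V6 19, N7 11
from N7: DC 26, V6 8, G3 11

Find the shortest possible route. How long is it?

DC - V6 - G3 - N7 - DC: 18+19+11+26 = 74
DC - V6 - N7 - G3 - DC: 18+8+11+32 = 69
DC - G3 - V6 - N7 - DC: 32+19+8+26 = 85
The minimum is 69.
One optimal route: DC → V6 → N7 → G3 → DC (or its reverse).

69 m — the shortest possible round trip.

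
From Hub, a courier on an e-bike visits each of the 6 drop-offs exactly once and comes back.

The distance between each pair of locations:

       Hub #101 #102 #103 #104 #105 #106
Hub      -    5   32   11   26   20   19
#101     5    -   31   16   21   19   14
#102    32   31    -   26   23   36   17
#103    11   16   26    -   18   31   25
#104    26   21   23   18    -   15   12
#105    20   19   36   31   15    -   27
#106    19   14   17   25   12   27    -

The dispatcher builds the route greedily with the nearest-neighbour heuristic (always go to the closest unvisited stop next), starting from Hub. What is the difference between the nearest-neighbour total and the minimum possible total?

30 longer than the optimal tour.

From Hub: #101=5, #103=11, #106=19, #105=20, #104=26, #102=32 → choose #101 (5).
From #101: #106=14, #103=16, #105=19, #104=21, #102=31 → choose #106 (14).
From #106: #104=12, #102=17, #103=25, #105=27 → choose #104 (12).
From #104: #105=15, #103=18, #102=23 → choose #105 (15).
From #105: #103=31, #102=36 → choose #103 (31).
From #103: #102=26 → choose #102 (26).
NN route Hub → #101 → #106 → #104 → #105 → #103 → #102 → Hub costs 135.
Optimal: Hub → #101 → #105 → #104 → #106 → #102 → #103 → Hub costs 105 (by enumerating all 360 distinct tours).
Excess = 135 − 105 = 30.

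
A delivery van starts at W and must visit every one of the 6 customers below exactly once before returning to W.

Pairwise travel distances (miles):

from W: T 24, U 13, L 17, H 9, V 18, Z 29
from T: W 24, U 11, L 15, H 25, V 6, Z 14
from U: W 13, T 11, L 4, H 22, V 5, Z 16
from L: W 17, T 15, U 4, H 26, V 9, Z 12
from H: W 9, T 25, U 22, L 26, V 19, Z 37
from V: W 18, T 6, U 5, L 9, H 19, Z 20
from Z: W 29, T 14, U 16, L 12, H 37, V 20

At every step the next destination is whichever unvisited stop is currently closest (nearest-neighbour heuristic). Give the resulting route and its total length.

W → [H:9 / U:13 / L:17 / V:18 / T:24 / Z:29] → H (9)
H → [V:19 / U:22 / T:25 / L:26 / Z:37] → V (19)
V → [U:5 / T:6 / L:9 / Z:20] → U (5)
U → [L:4 / T:11 / Z:16] → L (4)
L → [Z:12 / T:15] → Z (12)
Z → [T:14] → T (14)
Return T→W: 24.
Total = 9 + 19 + 5 + 4 + 12 + 14 + 24 = 87.

Nearest-neighbour total = 87 miles; route W → H → V → U → L → Z → T → W.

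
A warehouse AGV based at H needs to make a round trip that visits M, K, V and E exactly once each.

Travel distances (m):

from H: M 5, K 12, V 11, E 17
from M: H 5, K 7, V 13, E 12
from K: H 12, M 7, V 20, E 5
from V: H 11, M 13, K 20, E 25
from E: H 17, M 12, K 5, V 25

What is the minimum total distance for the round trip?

53 m — the shortest possible round trip.

H → M → K → V → E → H: 5+7+20+25+17 = 74
H → M → K → E → V → H: 5+7+5+25+11 = 53
H → M → V → K → E → H: 5+13+20+5+17 = 60
H → M → V → E → K → H: 5+13+25+5+12 = 60
H → M → E → K → V → H: 5+12+5+20+11 = 53
H → M → E → V → K → H: 5+12+25+20+12 = 74
H → K → M → V → E → H: 12+7+13+25+17 = 74
H → K → M → E → V → H: 12+7+12+25+11 = 67
H → K → V → M → E → H: 12+20+13+12+17 = 74
H → K → E → M → V → H: 12+5+12+13+11 = 53
H → V → M → K → E → H: 11+13+7+5+17 = 53
H → V → K → M → E → H: 11+20+7+12+17 = 67
The minimum is 53.
One optimal route: H → M → K → E → V → H (or its reverse).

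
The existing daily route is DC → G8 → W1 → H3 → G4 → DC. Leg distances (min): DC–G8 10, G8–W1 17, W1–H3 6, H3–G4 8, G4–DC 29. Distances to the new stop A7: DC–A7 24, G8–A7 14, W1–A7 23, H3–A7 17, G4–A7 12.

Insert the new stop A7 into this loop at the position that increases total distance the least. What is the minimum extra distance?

+7 min — insert A7 between G4 and DC.

Insertion cost between consecutive stops i–j is d(i,A7) + d(A7,j) − d(i,j):
  between DC and G8: 24 + 14 − 10 = 28
  between G8 and W1: 14 + 23 − 17 = 20
  between W1 and H3: 23 + 17 − 6 = 34
  between H3 and G4: 17 + 12 − 8 = 21
  between G4 and DC: 12 + 24 − 29 = 7
Cheapest insertion is between G4 and DC, adding 7.
New total = 70 + 7 = 77.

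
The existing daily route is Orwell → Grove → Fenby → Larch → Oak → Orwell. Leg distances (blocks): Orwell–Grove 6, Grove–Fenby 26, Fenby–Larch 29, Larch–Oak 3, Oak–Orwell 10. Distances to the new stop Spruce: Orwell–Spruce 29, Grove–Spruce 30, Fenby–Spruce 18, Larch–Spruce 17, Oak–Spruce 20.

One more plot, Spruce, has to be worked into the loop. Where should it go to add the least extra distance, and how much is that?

Minimum extra distance: 6 blocks, inserting Spruce between Fenby and Larch.

Insertion cost between consecutive stops i–j is d(i,Spruce) + d(Spruce,j) − d(i,j):
  between Orwell and Grove: 29 + 30 − 6 = 53
  between Grove and Fenby: 30 + 18 − 26 = 22
  between Fenby and Larch: 18 + 17 − 29 = 6
  between Larch and Oak: 17 + 20 − 3 = 34
  between Oak and Orwell: 20 + 29 − 10 = 39
Cheapest insertion is between Fenby and Larch, adding 6.
New total = 74 + 6 = 80.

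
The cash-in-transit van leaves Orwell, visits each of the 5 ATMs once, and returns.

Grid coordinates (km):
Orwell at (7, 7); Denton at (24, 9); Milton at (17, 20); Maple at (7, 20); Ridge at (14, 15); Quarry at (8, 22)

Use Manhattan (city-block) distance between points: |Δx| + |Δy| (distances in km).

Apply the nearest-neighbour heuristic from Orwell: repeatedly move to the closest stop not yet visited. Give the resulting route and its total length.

Orwell → [Maple:13 / Ridge:15 / Quarry:16 / Denton:19 / Milton:23] → Maple (13)
Maple → [Quarry:3 / Milton:10 / Ridge:12 / Denton:28] → Quarry (3)
Quarry → [Milton:11 / Ridge:13 / Denton:29] → Milton (11)
Milton → [Ridge:8 / Denton:18] → Ridge (8)
Ridge → [Denton:16] → Denton (16)
Return Denton→Orwell: 19.
Total = 13 + 3 + 11 + 8 + 16 + 19 = 70.

70 km along Orwell → Maple → Quarry → Milton → Ridge → Denton → Orwell.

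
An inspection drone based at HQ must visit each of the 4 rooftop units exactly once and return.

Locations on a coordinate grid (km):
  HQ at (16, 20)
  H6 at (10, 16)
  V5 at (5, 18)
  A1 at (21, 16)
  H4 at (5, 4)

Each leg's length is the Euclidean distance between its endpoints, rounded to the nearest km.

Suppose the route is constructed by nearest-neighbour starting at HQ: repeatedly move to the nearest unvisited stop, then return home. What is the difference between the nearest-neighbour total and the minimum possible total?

From HQ: A1=6, H6=7, V5=11, H4=19 → choose A1 (6).
From A1: H6=11, V5=16, H4=20 → choose H6 (11).
From H6: V5=5, H4=13 → choose V5 (5).
From V5: H4=14 → choose H4 (14).
NN route HQ → A1 → H6 → V5 → H4 → HQ costs 55.
Optimal: HQ → H6 → V5 → H4 → A1 → HQ costs 52 (by enumerating all 12 distinct tours).
Excess = 55 − 52 = 3.

The nearest-neighbour route is 3 km longer than optimal.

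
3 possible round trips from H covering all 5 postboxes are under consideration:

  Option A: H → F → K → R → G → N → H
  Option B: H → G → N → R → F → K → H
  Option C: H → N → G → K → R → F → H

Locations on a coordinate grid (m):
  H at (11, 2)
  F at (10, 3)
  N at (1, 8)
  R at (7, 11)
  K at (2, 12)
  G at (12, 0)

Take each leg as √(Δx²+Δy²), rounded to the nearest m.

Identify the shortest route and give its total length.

Shortest is Option A, total 56 m.

Option A: 1 + 12 + 5 + 12 + 14 + 12 = 56
Option B: 2 + 14 + 7 + 9 + 12 + 13 = 57
Option C: 12 + 14 + 16 + 5 + 9 + 1 = 57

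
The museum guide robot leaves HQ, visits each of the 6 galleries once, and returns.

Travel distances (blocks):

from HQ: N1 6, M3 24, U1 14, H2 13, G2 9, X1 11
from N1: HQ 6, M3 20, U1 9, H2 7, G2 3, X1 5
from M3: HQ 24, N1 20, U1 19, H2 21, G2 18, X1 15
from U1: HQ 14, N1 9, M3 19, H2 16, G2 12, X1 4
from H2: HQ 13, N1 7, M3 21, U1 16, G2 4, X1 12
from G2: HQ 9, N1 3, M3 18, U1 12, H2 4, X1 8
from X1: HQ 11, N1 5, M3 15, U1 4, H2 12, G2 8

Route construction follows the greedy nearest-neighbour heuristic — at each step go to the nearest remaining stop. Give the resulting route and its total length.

Nearest-neighbour total = 72 blocks; route HQ → N1 → G2 → H2 → X1 → U1 → M3 → HQ.

HQ → [N1:6 / G2:9 / X1:11 / H2:13 / U1:14 / M3:24] → N1 (6)
N1 → [G2:3 / X1:5 / H2:7 / U1:9 / M3:20] → G2 (3)
G2 → [H2:4 / X1:8 / U1:12 / M3:18] → H2 (4)
H2 → [X1:12 / U1:16 / M3:21] → X1 (12)
X1 → [U1:4 / M3:15] → U1 (4)
U1 → [M3:19] → M3 (19)
Return M3→HQ: 24.
Total = 6 + 3 + 4 + 12 + 4 + 19 + 24 = 72.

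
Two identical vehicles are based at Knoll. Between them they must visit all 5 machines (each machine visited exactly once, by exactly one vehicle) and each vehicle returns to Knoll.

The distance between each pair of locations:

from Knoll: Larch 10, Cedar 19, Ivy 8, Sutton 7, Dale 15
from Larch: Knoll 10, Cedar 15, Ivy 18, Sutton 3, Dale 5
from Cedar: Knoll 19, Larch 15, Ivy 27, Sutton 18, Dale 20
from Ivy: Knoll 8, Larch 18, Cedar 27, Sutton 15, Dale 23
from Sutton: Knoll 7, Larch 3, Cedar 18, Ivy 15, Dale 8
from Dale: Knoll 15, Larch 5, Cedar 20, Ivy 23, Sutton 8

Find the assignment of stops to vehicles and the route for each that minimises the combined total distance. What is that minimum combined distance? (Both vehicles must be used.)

70 — the smallest possible combined total.

There are 2^4 − 1 = 15 ways to divide the 5 stops into two non-empty groups. For each, the best each vehicle can do is its own shortest tour through its group:
  {Larch} + {Cedar, Ivy, Sutton, Dale}: 20 + 70 = 90
  {Cedar} + {Larch, Ivy, Sutton, Dale}: 38 + 46 = 84
  {Larch, Cedar} + {Ivy, Sutton, Dale}: 44 + 46 = 90
  {Ivy} + {Larch, Cedar, Sutton, Dale}: 16 + 54 = 70
  {Larch, Ivy} + {Cedar, Sutton, Dale}: 36 + 54 = 90
  {Cedar, Ivy} + {Larch, Sutton, Dale}: 54 + 30 = 84
  … (15 splits in total)
Best: vehicle 1 Knoll → Ivy → Knoll = 16; vehicle 2 Knoll → Cedar → Larch → Dale → Sutton → Knoll = 54; combined 70.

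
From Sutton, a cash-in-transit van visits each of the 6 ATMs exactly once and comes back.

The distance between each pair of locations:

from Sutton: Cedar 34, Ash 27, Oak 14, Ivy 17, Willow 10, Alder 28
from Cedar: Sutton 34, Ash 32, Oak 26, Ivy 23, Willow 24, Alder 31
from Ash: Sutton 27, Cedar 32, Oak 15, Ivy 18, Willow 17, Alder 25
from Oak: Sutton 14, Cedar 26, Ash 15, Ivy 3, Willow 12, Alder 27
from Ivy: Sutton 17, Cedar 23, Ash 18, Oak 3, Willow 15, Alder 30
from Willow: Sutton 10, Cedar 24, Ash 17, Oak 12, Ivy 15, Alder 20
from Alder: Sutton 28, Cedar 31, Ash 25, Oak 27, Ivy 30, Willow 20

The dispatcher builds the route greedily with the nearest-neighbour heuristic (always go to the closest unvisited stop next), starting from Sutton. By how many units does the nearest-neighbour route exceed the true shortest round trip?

10 longer than the optimal tour.

From Sutton: Willow=10, Oak=14, Ivy=17, Ash=27, Alder=28, Cedar=34 → choose Willow (10).
From Willow: Oak=12, Ivy=15, Ash=17, Alder=20, Cedar=24 → choose Oak (12).
From Oak: Ivy=3, Ash=15, Cedar=26, Alder=27 → choose Ivy (3).
From Ivy: Ash=18, Cedar=23, Alder=30 → choose Ash (18).
From Ash: Alder=25, Cedar=32 → choose Alder (25).
From Alder: Cedar=31 → choose Cedar (31).
NN route Sutton → Willow → Oak → Ivy → Ash → Alder → Cedar → Sutton costs 133.
Optimal: Sutton → Oak → Ivy → Cedar → Alder → Ash → Willow → Sutton costs 123 (by enumerating all 360 distinct tours).
Excess = 133 − 123 = 10.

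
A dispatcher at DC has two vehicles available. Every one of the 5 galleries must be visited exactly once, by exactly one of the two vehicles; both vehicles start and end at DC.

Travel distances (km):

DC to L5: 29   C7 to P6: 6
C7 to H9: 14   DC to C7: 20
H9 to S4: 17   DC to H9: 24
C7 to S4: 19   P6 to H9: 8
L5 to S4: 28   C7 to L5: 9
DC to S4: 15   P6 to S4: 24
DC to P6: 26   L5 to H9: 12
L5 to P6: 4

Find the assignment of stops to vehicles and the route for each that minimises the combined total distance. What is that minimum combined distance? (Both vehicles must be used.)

Try each way of splitting the stops between the two vehicles (each non-empty) and, for each split, find the best tour for each vehicle:
  {C7} + {L5, P6, H9, S4}: 40 + 73 = 113
  {L5} + {C7, P6, H9, S4}: 58 + 66 = 124
  {C7, L5} + {P6, H9, S4}: 58 + 66 = 124
  {P6} + {C7, L5, H9, S4}: 52 + 73 = 125
  {C7, P6} + {L5, H9, S4}: 52 + 73 = 125
  {L5, P6} + {C7, H9, S4}: 59 + 66 = 125
  … (15 splits in total)
  {C7, L5, P6, H9} + {S4}: 65 + 30 = 95  ← best
Best: vehicle 1 DC → C7 → L5 → P6 → H9 → DC = 65; vehicle 2 DC → S4 → DC = 30; combined 95.

95 km — the smallest possible combined total.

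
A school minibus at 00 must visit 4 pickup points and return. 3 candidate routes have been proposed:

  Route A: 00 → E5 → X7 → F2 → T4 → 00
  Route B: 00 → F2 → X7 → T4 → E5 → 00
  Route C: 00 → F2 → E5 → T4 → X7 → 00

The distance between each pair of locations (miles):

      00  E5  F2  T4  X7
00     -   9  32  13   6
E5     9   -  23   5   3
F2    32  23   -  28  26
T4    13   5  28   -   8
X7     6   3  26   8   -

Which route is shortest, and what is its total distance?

Route A: 9 + 3 + 26 + 28 + 13 = 79
Route B: 32 + 26 + 8 + 5 + 9 = 80
Route C: 32 + 23 + 5 + 8 + 6 = 74

74 miles — Route C is the shortest.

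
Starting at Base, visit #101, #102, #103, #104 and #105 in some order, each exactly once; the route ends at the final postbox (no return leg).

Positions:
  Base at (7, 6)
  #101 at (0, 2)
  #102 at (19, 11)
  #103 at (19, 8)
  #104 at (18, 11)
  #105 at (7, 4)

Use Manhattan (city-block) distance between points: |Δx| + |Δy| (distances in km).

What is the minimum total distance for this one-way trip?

There are 5! = 120 possible orderings.
Base→#101→#102→#103→#104→#105: 11+28+3+4+18 = 64
Base→#101→#102→#103→#105→#104: 11+28+3+16+18 = 76
Base→#101→#102→#104→#103→#105: 11+28+1+4+16 = 60
Base→#101→#102→#104→#105→#103: 11+28+1+18+16 = 74
Base→#101→#102→#105→#103→#104: 11+28+19+16+4 = 78
Base→#101→#102→#105→#104→#103: 11+28+19+18+4 = 80
Base→#101→#103→#102→#104→#105: 11+25+3+1+18 = 58
Base→#101→#103→#102→#105→#104: 11+25+3+19+18 = 76
Base→#101→#103→#104→#102→#105: 11+25+4+1+19 = 60
Base→#101→#103→#104→#105→#102: 11+25+4+18+19 = 77
Base→#101→#103→#105→#102→#104: 11+25+16+19+1 = 72
Base→#101→#103→#105→#104→#102: 11+25+16+18+1 = 71
Base→#101→#104→#102→#103→#105: 11+27+1+3+16 = 58
Base→#101→#104→#102→#105→#103: 11+27+1+19+16 = 74
… (106 more)
Base→#101→#105→#103→#102→#104: 11+9+16+3+1 = 40  ← best
The minimum is 40.
One shortest path: Base → #101 → #105 → #103 → #102 → #104.

Minimum one-way distance = 40 km.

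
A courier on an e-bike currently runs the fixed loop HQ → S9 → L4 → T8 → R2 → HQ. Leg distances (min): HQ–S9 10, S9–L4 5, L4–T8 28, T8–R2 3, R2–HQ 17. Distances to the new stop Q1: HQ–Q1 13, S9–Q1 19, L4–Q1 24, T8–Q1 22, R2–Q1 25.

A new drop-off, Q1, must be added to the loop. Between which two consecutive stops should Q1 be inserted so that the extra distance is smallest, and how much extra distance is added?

Insertion cost between consecutive stops i–j is d(i,Q1) + d(Q1,j) − d(i,j):
  between HQ and S9: 13 + 19 − 10 = 22
  between S9 and L4: 19 + 24 − 5 = 38
  between L4 and T8: 24 + 22 − 28 = 18
  between T8 and R2: 22 + 25 − 3 = 44
  between R2 and HQ: 25 + 13 − 17 = 21
Cheapest insertion is between L4 and T8, adding 18.
New total = 63 + 18 = 81.

+18 min — insert Q1 between L4 and T8.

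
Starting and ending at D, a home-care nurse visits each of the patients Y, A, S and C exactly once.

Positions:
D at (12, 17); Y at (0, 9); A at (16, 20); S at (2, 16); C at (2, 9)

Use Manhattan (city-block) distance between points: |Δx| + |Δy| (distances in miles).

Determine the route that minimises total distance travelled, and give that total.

There are 12 distinct closed tours to check (reversals are equivalent).
D → Y → A → S → C → D: 20+27+18+7+18 = 90
D → Y → A → C → S → D: 20+27+25+7+11 = 90
D → Y → S → A → C → D: 20+9+18+25+18 = 90
D → Y → S → C → A → D: 20+9+7+25+7 = 68
D → Y → C → A → S → D: 20+2+25+18+11 = 76
D → Y → C → S → A → D: 20+2+7+18+7 = 54
D → A → Y → S → C → D: 7+27+9+7+18 = 68
D → A → Y → C → S → D: 7+27+2+7+11 = 54
D → A → S → Y → C → D: 7+18+9+2+18 = 54
D → A → C → Y → S → D: 7+25+2+9+11 = 54
D → S → Y → A → C → D: 11+9+27+25+18 = 90
D → S → A → Y → C → D: 11+18+27+2+18 = 76
The minimum is 54.
One optimal route: D → Y → C → S → A → D (or its reverse).

Shortest round trip = 54 miles.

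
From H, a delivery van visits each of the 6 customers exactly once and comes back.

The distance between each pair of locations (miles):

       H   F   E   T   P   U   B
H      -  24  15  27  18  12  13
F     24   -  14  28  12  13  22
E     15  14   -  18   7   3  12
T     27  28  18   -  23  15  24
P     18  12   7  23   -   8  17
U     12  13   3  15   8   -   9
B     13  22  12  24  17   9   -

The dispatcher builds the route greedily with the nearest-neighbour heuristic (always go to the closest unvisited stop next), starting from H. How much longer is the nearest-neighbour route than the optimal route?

The nearest-neighbour route is 9 miles longer than optimal.

From H: U=12, B=13, E=15, P=18, F=24, T=27 → choose U (12).
From U: E=3, P=8, B=9, F=13, T=15 → choose E (3).
From E: P=7, B=12, F=14, T=18 → choose P (7).
From P: F=12, B=17, T=23 → choose F (12).
From F: B=22, T=28 → choose B (22).
From B: T=24 → choose T (24).
NN route H → U → E → P → F → B → T → H costs 107.
Optimal: H → F → P → E → T → U → B → H costs 98 (by enumerating all 360 distinct tours).
Excess = 107 − 98 = 9.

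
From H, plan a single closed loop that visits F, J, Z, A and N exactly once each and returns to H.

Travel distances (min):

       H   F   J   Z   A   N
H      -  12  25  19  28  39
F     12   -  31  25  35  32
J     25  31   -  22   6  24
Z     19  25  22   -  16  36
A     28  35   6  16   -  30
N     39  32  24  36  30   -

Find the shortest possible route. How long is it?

109 min — the shortest possible round trip.

There are 60 distinct closed tours to check (reversals are equivalent).
H→F→J→Z→A→N→H: 12+31+22+16+30+39 = 150
H→F→J→Z→N→A→H: 12+31+22+36+30+28 = 159
H→F→J→A→Z→N→H: 12+31+6+16+36+39 = 140
H→F→J→A→N→Z→H: 12+31+6+30+36+19 = 134
H→F→J→N→Z→A→H: 12+31+24+36+16+28 = 147
H→F→J→N→A→Z→H: 12+31+24+30+16+19 = 132
H→F→Z→J→A→N→H: 12+25+22+6+30+39 = 134
H→F→Z→J→N→A→H: 12+25+22+24+30+28 = 141
H→F→Z→A→J→N→H: 12+25+16+6+24+39 = 122
H→F→Z→A→N→J→H: 12+25+16+30+24+25 = 132
H→F→Z→N→J→A→H: 12+25+36+24+6+28 = 131
H→F→Z→N→A→J→H: 12+25+36+30+6+25 = 134
H→F→A→J→Z→N→H: 12+35+6+22+36+39 = 150
H→F→A→J→N→Z→H: 12+35+6+24+36+19 = 132
… (46 more)
H→F→N→J→A→Z→H: 12+32+24+6+16+19 = 109  ← best
The minimum is 109.
One optimal route: H → F → N → J → A → Z → H (or its reverse).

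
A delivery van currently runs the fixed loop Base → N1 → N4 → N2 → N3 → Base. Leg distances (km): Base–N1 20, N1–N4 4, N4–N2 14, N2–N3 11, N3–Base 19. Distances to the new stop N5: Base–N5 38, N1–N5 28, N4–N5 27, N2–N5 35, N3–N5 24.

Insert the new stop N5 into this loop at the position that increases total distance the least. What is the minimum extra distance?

Adding 43 km by placing N5 on the N3–Base leg.

Insertion cost between consecutive stops i–j is d(i,N5) + d(N5,j) − d(i,j):
  between Base and N1: 38 + 28 − 20 = 46
  between N1 and N4: 28 + 27 − 4 = 51
  between N4 and N2: 27 + 35 − 14 = 48
  between N2 and N3: 35 + 24 − 11 = 48
  between N3 and Base: 24 + 38 − 19 = 43
Cheapest insertion is between N3 and Base, adding 43.
New total = 68 + 43 = 111.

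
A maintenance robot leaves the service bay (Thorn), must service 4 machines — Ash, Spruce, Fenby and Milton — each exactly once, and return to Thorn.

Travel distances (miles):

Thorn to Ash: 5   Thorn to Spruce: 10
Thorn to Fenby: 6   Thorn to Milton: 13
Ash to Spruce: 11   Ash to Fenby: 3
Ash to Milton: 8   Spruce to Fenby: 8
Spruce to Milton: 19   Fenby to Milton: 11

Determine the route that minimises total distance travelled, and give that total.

There are 12 distinct closed tours to check (reversals are equivalent).
Thorn - Ash - Spruce - Fenby - Milton - Thorn: 5+11+8+11+13 = 48
Thorn - Ash - Spruce - Milton - Fenby - Thorn: 5+11+19+11+6 = 52
Thorn - Ash - Fenby - Spruce - Milton - Thorn: 5+3+8+19+13 = 48
Thorn - Ash - Fenby - Milton - Spruce - Thorn: 5+3+11+19+10 = 48
Thorn - Ash - Milton - Spruce - Fenby - Thorn: 5+8+19+8+6 = 46
Thorn - Ash - Milton - Fenby - Spruce - Thorn: 5+8+11+8+10 = 42
Thorn - Spruce - Ash - Fenby - Milton - Thorn: 10+11+3+11+13 = 48
Thorn - Spruce - Ash - Milton - Fenby - Thorn: 10+11+8+11+6 = 46
Thorn - Spruce - Fenby - Ash - Milton - Thorn: 10+8+3+8+13 = 42
Thorn - Spruce - Milton - Ash - Fenby - Thorn: 10+19+8+3+6 = 46
Thorn - Fenby - Ash - Spruce - Milton - Thorn: 6+3+11+19+13 = 52
Thorn - Fenby - Spruce - Ash - Milton - Thorn: 6+8+11+8+13 = 46
The minimum is 42.
One optimal route: Thorn → Ash → Milton → Fenby → Spruce → Thorn (or its reverse).

Minimum total distance: 42 miles.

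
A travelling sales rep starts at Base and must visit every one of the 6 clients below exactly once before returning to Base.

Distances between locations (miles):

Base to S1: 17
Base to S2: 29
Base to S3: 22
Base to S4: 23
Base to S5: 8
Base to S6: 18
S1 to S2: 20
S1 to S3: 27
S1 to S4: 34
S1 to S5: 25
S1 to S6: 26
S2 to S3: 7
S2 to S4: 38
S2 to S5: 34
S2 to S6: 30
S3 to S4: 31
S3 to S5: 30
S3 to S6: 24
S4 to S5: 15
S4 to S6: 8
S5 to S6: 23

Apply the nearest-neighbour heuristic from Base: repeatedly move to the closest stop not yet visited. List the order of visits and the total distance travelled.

Nearest-neighbour total = 99 miles; route Base → S5 → S4 → S6 → S3 → S2 → S1 → Base.

Base → [S5:8 / S1:17 / S6:18 / S3:22 / S4:23 / S2:29] → S5 (8)
S5 → [S4:15 / S6:23 / S1:25 / S3:30 / S2:34] → S4 (15)
S4 → [S6:8 / S3:31 / S1:34 / S2:38] → S6 (8)
S6 → [S3:24 / S1:26 / S2:30] → S3 (24)
S3 → [S2:7 / S1:27] → S2 (7)
S2 → [S1:20] → S1 (20)
Return S1→Base: 17.
Total = 8 + 15 + 8 + 24 + 7 + 20 + 17 = 99.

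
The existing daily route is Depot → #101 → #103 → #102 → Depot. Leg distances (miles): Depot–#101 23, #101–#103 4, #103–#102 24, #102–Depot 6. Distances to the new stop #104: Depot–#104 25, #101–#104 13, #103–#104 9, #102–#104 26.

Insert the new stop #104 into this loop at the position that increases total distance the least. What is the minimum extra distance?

Insertion cost between consecutive stops i–j is d(i,#104) + d(#104,j) − d(i,j):
  between Depot and #101: 25 + 13 − 23 = 15
  between #101 and #103: 13 + 9 − 4 = 18
  between #103 and #102: 9 + 26 − 24 = 11
  between #102 and Depot: 26 + 25 − 6 = 45
Cheapest insertion is between #103 and #102, adding 11.
New total = 57 + 11 = 68.

Adding 11 miles by placing #104 on the #103–#102 leg.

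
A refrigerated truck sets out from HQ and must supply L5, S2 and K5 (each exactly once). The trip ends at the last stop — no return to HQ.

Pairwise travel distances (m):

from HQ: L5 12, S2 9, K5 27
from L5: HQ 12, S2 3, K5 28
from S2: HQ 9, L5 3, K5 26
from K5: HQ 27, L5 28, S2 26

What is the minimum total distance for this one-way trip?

There are 3! = 6 possible orderings.
HQ - L5 - S2 - K5: 12+3+26 = 41
HQ - L5 - K5 - S2: 12+28+26 = 66
HQ - S2 - L5 - K5: 9+3+28 = 40
HQ - S2 - K5 - L5: 9+26+28 = 63
HQ - K5 - L5 - S2: 27+28+3 = 58
HQ - K5 - S2 - L5: 27+26+3 = 56
The minimum is 40.
One shortest path: HQ → S2 → L5 → K5.

40 m — the minimum one-way total.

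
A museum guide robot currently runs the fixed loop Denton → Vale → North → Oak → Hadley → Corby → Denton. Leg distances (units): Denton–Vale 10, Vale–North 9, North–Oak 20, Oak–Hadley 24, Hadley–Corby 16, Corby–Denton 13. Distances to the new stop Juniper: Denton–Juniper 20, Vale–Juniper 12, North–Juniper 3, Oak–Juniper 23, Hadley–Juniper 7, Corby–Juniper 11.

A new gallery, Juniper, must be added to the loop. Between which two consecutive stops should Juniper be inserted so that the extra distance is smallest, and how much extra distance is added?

Adding 2 by placing Juniper on the Hadley–Corby leg.

Insertion cost between consecutive stops i–j is d(i,Juniper) + d(Juniper,j) − d(i,j):
  between Denton and Vale: 20 + 12 − 10 = 22
  between Vale and North: 12 + 3 − 9 = 6
  between North and Oak: 3 + 23 − 20 = 6
  between Oak and Hadley: 23 + 7 − 24 = 6
  between Hadley and Corby: 7 + 11 − 16 = 2
  between Corby and Denton: 11 + 20 − 13 = 18
Cheapest insertion is between Hadley and Corby, adding 2.
New total = 92 + 2 = 94.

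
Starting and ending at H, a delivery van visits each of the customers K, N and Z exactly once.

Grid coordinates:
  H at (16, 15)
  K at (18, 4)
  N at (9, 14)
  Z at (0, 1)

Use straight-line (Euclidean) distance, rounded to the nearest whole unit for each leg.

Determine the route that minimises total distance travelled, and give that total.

With 3 stops there are 3!/2 = 3 distinct round trips (a route and its reverse cost the same).
H - K - N - Z - H: 11+13+16+21 = 61
H - K - Z - N - H: 11+18+16+7 = 52
H - N - K - Z - H: 7+13+18+21 = 59
The minimum is 52.
One optimal route: H → K → Z → N → H (or its reverse).

Shortest round trip = 52.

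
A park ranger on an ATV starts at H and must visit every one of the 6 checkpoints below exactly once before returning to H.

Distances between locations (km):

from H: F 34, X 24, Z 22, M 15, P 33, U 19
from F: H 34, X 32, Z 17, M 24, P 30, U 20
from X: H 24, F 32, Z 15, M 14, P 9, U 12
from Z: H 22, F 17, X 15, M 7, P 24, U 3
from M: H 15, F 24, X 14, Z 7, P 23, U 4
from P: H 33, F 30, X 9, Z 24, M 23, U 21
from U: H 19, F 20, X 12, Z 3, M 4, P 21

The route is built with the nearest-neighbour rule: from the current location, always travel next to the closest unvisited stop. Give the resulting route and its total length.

At H the remaining stops are M 15, U 19, Z 22, X 24, P 33, F 34; go to M.
At M the remaining stops are U 4, Z 7, X 14, P 23, F 24; go to U.
At U the remaining stops are Z 3, X 12, F 20, P 21; go to Z.
At Z the remaining stops are X 15, F 17, P 24; go to X.
At X the remaining stops are P 9, F 32; go to P.
At P the remaining stops are F 30; go to F.
Return F→H: 34.
Total = 15 + 4 + 3 + 15 + 9 + 30 + 34 = 110.

Nearest-neighbour total = 110 km; route H → M → U → Z → X → P → F → H.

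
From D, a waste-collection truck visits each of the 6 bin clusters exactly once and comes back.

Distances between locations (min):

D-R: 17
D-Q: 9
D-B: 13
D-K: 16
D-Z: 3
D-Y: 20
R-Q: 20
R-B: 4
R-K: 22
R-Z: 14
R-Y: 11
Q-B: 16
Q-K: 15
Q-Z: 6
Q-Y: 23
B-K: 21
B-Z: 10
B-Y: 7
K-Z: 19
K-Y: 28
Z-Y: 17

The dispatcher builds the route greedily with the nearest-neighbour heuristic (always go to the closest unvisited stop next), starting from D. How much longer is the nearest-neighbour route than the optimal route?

From D: Z=3, Q=9, B=13, K=16, R=17, Y=20 → choose Z (3).
From Z: Q=6, B=10, R=14, Y=17, K=19 → choose Q (6).
From Q: K=15, B=16, R=20, Y=23 → choose K (15).
From K: B=21, R=22, Y=28 → choose B (21).
From B: R=4, Y=7 → choose R (4).
From R: Y=11 → choose Y (11).
NN route D → Z → Q → K → B → R → Y → D costs 80.
Optimal: D → Q → K → R → B → Y → Z → D costs 77 (by enumerating all 360 distinct tours).
Excess = 80 − 77 = 3.

3 min longer than the optimal tour.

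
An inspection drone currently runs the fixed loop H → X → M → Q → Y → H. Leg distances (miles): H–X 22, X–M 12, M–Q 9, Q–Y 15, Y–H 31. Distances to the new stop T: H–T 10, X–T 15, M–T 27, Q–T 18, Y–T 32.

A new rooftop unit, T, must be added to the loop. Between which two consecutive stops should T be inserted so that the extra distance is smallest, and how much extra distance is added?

Insertion cost between consecutive stops i–j is d(i,T) + d(T,j) − d(i,j):
  between H and X: 10 + 15 − 22 = 3
  between X and M: 15 + 27 − 12 = 30
  between M and Q: 27 + 18 − 9 = 36
  between Q and Y: 18 + 32 − 15 = 35
  between Y and H: 32 + 10 − 31 = 11
Cheapest insertion is between H and X, adding 3.
New total = 89 + 3 = 92.

+3 miles — insert T between H and X.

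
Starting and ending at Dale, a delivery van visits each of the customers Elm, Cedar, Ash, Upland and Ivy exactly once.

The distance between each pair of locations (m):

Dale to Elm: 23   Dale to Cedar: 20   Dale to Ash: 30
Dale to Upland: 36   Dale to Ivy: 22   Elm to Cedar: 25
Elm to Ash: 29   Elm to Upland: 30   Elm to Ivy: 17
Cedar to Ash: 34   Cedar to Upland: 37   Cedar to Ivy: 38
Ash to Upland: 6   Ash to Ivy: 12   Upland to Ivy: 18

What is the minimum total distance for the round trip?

Minimum total distance: 115 m.

With 5 stops there are 5!/2 = 60 distinct round trips (a route and its reverse cost the same).
Dale - Elm - Cedar - Ash - Upland - Ivy - Dale: 23+25+34+6+18+22 = 128
Dale - Elm - Cedar - Ash - Ivy - Upland - Dale: 23+25+34+12+18+36 = 148
Dale - Elm - Cedar - Upland - Ash - Ivy - Dale: 23+25+37+6+12+22 = 125
Dale - Elm - Cedar - Upland - Ivy - Ash - Dale: 23+25+37+18+12+30 = 145
Dale - Elm - Cedar - Ivy - Ash - Upland - Dale: 23+25+38+12+6+36 = 140
Dale - Elm - Cedar - Ivy - Upland - Ash - Dale: 23+25+38+18+6+30 = 140
Dale - Elm - Ash - Cedar - Upland - Ivy - Dale: 23+29+34+37+18+22 = 163
Dale - Elm - Ash - Cedar - Ivy - Upland - Dale: 23+29+34+38+18+36 = 178
Dale - Elm - Ash - Upland - Cedar - Ivy - Dale: 23+29+6+37+38+22 = 155
Dale - Elm - Ash - Upland - Ivy - Cedar - Dale: 23+29+6+18+38+20 = 134
Dale - Elm - Ash - Ivy - Cedar - Upland - Dale: 23+29+12+38+37+36 = 175
Dale - Elm - Ash - Ivy - Upland - Cedar - Dale: 23+29+12+18+37+20 = 139
Dale - Elm - Upland - Cedar - Ash - Ivy - Dale: 23+30+37+34+12+22 = 158
Dale - Elm - Upland - Cedar - Ivy - Ash - Dale: 23+30+37+38+12+30 = 170
… (46 more)
Dale - Elm - Ivy - Ash - Upland - Cedar - Dale: 23+17+12+6+37+20 = 115  ← best
The minimum is 115.
One optimal route: Dale → Elm → Ivy → Ash → Upland → Cedar → Dale (or its reverse).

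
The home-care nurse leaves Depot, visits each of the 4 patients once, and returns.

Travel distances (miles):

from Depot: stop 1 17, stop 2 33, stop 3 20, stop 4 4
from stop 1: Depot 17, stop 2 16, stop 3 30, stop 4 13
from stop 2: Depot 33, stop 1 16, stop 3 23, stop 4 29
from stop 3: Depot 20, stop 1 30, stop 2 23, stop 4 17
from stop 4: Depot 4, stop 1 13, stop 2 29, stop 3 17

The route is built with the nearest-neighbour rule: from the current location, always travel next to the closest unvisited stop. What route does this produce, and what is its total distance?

76 miles along Depot → stop 4 → stop 1 → stop 2 → stop 3 → Depot.

From Depot: distances to unvisited — stop 4=4, stop 1=17, stop 3=20, stop 2=33. Nearest is stop 4 (4).
From stop 4: distances to unvisited — stop 1=13, stop 3=17, stop 2=29. Nearest is stop 1 (13).
From stop 1: distances to unvisited — stop 2=16, stop 3=30. Nearest is stop 2 (16).
From stop 2: distances to unvisited — stop 3=23. Nearest is stop 3 (23).
Return stop 3→Depot: 20.
Total = 4 + 13 + 16 + 23 + 20 = 76.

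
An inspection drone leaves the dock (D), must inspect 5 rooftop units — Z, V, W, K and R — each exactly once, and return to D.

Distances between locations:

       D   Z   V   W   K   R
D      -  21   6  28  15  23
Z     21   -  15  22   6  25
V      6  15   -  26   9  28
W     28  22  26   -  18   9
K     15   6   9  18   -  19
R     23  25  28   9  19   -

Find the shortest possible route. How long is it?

There are 60 distinct closed tours to check (reversals are equivalent).
D→Z→V→W→K→R→D: 21+15+26+18+19+23 = 122
D→Z→V→W→R→K→D: 21+15+26+9+19+15 = 105
D→Z→V→K→W→R→D: 21+15+9+18+9+23 = 95
D→Z→V→K→R→W→D: 21+15+9+19+9+28 = 101
D→Z→V→R→W→K→D: 21+15+28+9+18+15 = 106
D→Z→V→R→K→W→D: 21+15+28+19+18+28 = 129
D→Z→W→V→K→R→D: 21+22+26+9+19+23 = 120
D→Z→W→V→R→K→D: 21+22+26+28+19+15 = 131
D→Z→W→K→V→R→D: 21+22+18+9+28+23 = 121
D→Z→W→K→R→V→D: 21+22+18+19+28+6 = 114
D→Z→W→R→V→K→D: 21+22+9+28+9+15 = 104
D→Z→W→R→K→V→D: 21+22+9+19+9+6 = 86
D→Z→K→V→W→R→D: 21+6+9+26+9+23 = 94
D→Z→K→V→R→W→D: 21+6+9+28+9+28 = 101
… (46 more)
D→V→K→Z→W→R→D: 6+9+6+22+9+23 = 75  ← best
The minimum is 75.
One optimal route: D → V → K → Z → W → R → D (or its reverse).

75 — the shortest possible round trip.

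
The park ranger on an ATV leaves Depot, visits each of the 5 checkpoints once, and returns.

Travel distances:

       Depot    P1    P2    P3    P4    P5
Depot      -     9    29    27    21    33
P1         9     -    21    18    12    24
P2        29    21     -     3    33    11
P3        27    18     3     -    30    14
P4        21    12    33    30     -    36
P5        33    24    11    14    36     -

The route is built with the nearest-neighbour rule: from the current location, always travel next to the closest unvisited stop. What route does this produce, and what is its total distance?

From Depot: distances to unvisited — P1=9, P4=21, P3=27, P2=29, P5=33. Nearest is P1 (9).
From P1: distances to unvisited — P4=12, P3=18, P2=21, P5=24. Nearest is P4 (12).
From P4: distances to unvisited — P3=30, P2=33, P5=36. Nearest is P3 (30).
From P3: distances to unvisited — P2=3, P5=14. Nearest is P2 (3).
From P2: distances to unvisited — P5=11. Nearest is P5 (11).
Return P5→Depot: 33.
Total = 9 + 12 + 30 + 3 + 11 + 33 = 98.

98 along Depot → P1 → P4 → P3 → P2 → P5 → Depot.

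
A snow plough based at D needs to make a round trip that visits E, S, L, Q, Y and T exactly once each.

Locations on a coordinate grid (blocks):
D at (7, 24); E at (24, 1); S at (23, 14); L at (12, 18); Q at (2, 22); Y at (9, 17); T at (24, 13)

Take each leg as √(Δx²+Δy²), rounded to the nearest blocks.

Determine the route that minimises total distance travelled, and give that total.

With 6 stops there are 6!/2 = 360 distinct round trips (a route and its reverse cost the same).
D → E → S → L → Q → Y → T → D: 29+13+12+11+9+16+20 = 110
D → E → S → L → Q → T → Y → D: 29+13+12+11+24+16+7 = 112
D → E → S → L → Y → Q → T → D: 29+13+12+3+9+24+20 = 110
D → E → S → L → Y → T → Q → D: 29+13+12+3+16+24+5 = 102
D → E → S → L → T → Q → Y → D: 29+13+12+13+24+9+7 = 107
D → E → S → L → T → Y → Q → D: 29+13+12+13+16+9+5 = 97
D → E → S → Q → L → Y → T → D: 29+13+22+11+3+16+20 = 114
D → E → S → Q → L → T → Y → D: 29+13+22+11+13+16+7 = 111
… (352 more)
D → L → S → T → E → Y → Q → D: 8+12+1+12+22+9+5 = 69  ← best
The minimum is 69.
One optimal route: D → L → S → T → E → Y → Q → D (or its reverse).

Shortest round trip = 69 blocks.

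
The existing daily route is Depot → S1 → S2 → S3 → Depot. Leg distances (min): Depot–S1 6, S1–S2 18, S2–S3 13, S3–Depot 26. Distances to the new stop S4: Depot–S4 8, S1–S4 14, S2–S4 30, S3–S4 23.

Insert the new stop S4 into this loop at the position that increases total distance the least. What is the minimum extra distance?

Insertion cost between consecutive stops i–j is d(i,S4) + d(S4,j) − d(i,j):
  between Depot and S1: 8 + 14 − 6 = 16
  between S1 and S2: 14 + 30 − 18 = 26
  between S2 and S3: 30 + 23 − 13 = 40
  between S3 and Depot: 23 + 8 − 26 = 5
Cheapest insertion is between S3 and Depot, adding 5.
New total = 63 + 5 = 68.

Adding 5 min by placing S4 on the S3–Depot leg.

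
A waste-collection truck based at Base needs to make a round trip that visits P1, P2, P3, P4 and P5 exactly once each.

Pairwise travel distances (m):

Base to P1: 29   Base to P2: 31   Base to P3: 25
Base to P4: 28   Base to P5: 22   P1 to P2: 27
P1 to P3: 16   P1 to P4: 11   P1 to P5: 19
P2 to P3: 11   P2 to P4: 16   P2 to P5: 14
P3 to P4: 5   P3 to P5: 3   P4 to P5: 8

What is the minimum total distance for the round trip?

Minimum total distance: 92 m.

Base→P1→P2→P3→P4→P5→Base: 29+27+11+5+8+22 = 102
Base→P1→P2→P3→P5→P4→Base: 29+27+11+3+8+28 = 106
Base→P1→P2→P4→P3→P5→Base: 29+27+16+5+3+22 = 102
Base→P1→P2→P4→P5→P3→Base: 29+27+16+8+3+25 = 108
Base→P1→P2→P5→P3→P4→Base: 29+27+14+3+5+28 = 106
Base→P1→P2→P5→P4→P3→Base: 29+27+14+8+5+25 = 108
Base→P1→P3→P2→P4→P5→Base: 29+16+11+16+8+22 = 102
Base→P1→P3→P2→P5→P4→Base: 29+16+11+14+8+28 = 106
Base→P1→P3→P4→P2→P5→Base: 29+16+5+16+14+22 = 102
Base→P1→P3→P4→P5→P2→Base: 29+16+5+8+14+31 = 103
Base→P1→P3→P5→P2→P4→Base: 29+16+3+14+16+28 = 106
Base→P1→P3→P5→P4→P2→Base: 29+16+3+8+16+31 = 103
Base→P1→P4→P2→P3→P5→Base: 29+11+16+11+3+22 = 92
Base→P1→P4→P2→P5→P3→Base: 29+11+16+14+3+25 = 98
… (46 more)
The minimum is 92.
One optimal route: Base → P1 → P4 → P2 → P3 → P5 → Base (or its reverse).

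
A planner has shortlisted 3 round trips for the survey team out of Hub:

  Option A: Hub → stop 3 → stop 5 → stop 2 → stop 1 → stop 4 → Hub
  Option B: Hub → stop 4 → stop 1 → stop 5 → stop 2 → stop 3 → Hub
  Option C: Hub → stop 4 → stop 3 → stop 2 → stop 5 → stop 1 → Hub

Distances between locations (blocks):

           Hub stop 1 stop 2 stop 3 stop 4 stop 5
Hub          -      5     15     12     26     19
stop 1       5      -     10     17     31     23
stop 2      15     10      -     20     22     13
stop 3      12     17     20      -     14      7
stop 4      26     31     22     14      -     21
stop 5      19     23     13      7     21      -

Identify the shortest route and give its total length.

Option A: 12 + 7 + 13 + 10 + 31 + 26 = 99
Option B: 26 + 31 + 23 + 13 + 20 + 12 = 125
Option C: 26 + 14 + 20 + 13 + 23 + 5 = 101

99 blocks — Option A is the shortest.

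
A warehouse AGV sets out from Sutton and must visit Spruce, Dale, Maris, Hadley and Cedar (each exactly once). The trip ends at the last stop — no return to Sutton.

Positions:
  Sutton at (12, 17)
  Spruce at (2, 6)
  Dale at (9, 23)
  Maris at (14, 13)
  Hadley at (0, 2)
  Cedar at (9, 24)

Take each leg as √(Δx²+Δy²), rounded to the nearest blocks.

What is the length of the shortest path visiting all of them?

Minimum one-way distance = 38 blocks.

There are 5! = 120 possible orderings.
Sutton - Spruce - Dale - Maris - Hadley - Cedar: 15+18+11+18+24 = 86
Sutton - Spruce - Dale - Maris - Cedar - Hadley: 15+18+11+12+24 = 80
Sutton - Spruce - Dale - Hadley - Maris - Cedar: 15+18+23+18+12 = 86
Sutton - Spruce - Dale - Hadley - Cedar - Maris: 15+18+23+24+12 = 92
Sutton - Spruce - Dale - Cedar - Maris - Hadley: 15+18+1+12+18 = 64
Sutton - Spruce - Dale - Cedar - Hadley - Maris: 15+18+1+24+18 = 76
Sutton - Spruce - Maris - Dale - Hadley - Cedar: 15+14+11+23+24 = 87
Sutton - Spruce - Maris - Dale - Cedar - Hadley: 15+14+11+1+24 = 65
Sutton - Spruce - Maris - Hadley - Dale - Cedar: 15+14+18+23+1 = 71
Sutton - Spruce - Maris - Hadley - Cedar - Dale: 15+14+18+24+1 = 72
Sutton - Spruce - Maris - Cedar - Dale - Hadley: 15+14+12+1+23 = 65
Sutton - Spruce - Maris - Cedar - Hadley - Dale: 15+14+12+24+23 = 88
Sutton - Spruce - Hadley - Dale - Maris - Cedar: 15+4+23+11+12 = 65
Sutton - Spruce - Hadley - Dale - Cedar - Maris: 15+4+23+1+12 = 55
… (106 more)
Sutton - Dale - Cedar - Maris - Spruce - Hadley: 7+1+12+14+4 = 38  ← best
The minimum is 38.
One shortest path: Sutton → Dale → Cedar → Maris → Spruce → Hadley.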